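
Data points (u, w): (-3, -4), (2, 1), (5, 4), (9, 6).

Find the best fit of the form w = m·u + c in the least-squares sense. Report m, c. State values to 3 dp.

Setting ∂/∂m … = 0 gives: 119·m + 13·c = 88;  13·m + 4·c = 7.
det = 119·4 − 13² = 307.
m = (88·4 − 13·7)/307 = 261/307; c = (119·7 − 13·88)/307 = -311/307.

m = 0.850, c = -1.013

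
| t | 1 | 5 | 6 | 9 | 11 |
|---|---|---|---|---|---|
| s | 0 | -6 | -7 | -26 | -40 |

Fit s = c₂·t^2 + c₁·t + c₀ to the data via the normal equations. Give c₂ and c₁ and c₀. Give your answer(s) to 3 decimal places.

XᵀX·[c₂, c₁, c₀]ᵀ = Xᵀs reads: 23124·c₂ + 2402·c₁ + 264·c₀ = -7348;  2402·c₂ + 264·c₁ + 32·c₀ = -746;  264·c₂ + 32·c₁ + 5·c₀ = -79.
(Σt^2·t^2 = 23124, Σt^2·t = 2402, Σt^2 = 264, Σt·t = 264, Σt = 32, Σ1 = 5, Σt^2·s = -7348, Σt·s = -746, Σs = -79.)
Solving the 3×3 system (Gaussian elimination) gives c₂ = -3001/6469, c₁ = 9844/6469, c₀ = -6759/6469.

c₂ = -0.464, c₁ = 1.522, c₀ = -1.045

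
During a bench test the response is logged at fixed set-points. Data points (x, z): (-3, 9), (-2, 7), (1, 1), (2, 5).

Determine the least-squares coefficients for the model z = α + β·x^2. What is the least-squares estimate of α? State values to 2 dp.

The normal system AᵀA·[α, β]ᵀ = Aᵀz is [[4, 18]; [18, 114]]·[α, β]ᵀ = [22, 130]ᵀ.
Δ = 4·114 − 18² = 132.
α = (22·114 − 18·130)/132 = 14/11; β = (4·130 − 18·22)/132 = 31/33.

α = 1.27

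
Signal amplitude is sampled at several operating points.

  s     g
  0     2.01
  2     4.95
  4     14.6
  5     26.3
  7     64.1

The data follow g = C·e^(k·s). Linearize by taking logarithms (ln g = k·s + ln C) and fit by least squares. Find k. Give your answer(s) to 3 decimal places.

k = 0.504

Taking logs, ln g = k·s + ln C, so regress ln g on s.
AᵀA = [[94.0000, 18.0000]; [18.0000, 5]], rhs = [59.3938, 12.4086]ᵀ  (here Σs = 18.0000, Σ(s)² = 94.0000, Σln g = 12.4086, Σs·ln g = 59.3938).
Slope k = (n·Σs·ln g − Σs·Σln g)/(n·Σ(s)² − (Σs)²) = (5·59.3938 − 18.0000·12.4086)/146.0000 = 0.50421; ln C = (Σln g − k·Σs)/n = 0.66655.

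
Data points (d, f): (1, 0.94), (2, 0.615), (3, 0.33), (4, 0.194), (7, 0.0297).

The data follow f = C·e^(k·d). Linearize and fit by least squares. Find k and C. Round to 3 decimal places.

k = -0.584, C = 1.862

Linearized form: ln f = k·d + ln C. From the 5 transformed points,
Σd = 17.0000, Σ(d)² = 79.0000, Σln f = -6.8132, Σd·ln f = -35.5360.
Normal system: [[79.0000, 17.0000]; [17.0000, 5]]·[k, ln C]ᵀ = [-35.5360, -6.8132]ᵀ.
Δ = 79.0000·5 − (17.0000)² = 106.0000; k = (-35.5360·5 − 17.0000·-6.8132)/106.0000 = -0.58355, ln C = (79.0000·-6.8132 − 17.0000·-35.5360)/106.0000 = 0.62142, so C = exp(0.62142) = 1.86157.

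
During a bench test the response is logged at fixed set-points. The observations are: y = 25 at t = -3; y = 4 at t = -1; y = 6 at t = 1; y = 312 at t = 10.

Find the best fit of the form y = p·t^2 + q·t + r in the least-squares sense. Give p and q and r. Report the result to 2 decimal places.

With design matrix X, XᵀX = [[10083, 973, 111]; [973, 111, 7]; [111, 7, 4]] and Xᵀy = [31435, 3047, 347]ᵀ.
Row-reducing yields p = 101345/34028, q = 207463/170140, r = 167483/85070.

p = 2.98, q = 1.22, r = 1.97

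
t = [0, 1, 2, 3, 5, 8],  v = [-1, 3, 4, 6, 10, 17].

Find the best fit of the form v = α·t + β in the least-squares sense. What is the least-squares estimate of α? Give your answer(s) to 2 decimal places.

α = 2.14

Compute the Gram sums: Σt·t = 103, Σt = 19, Σ1 = 6.
Right-hand side: Σt·v = 215, Σv = 39.
Normal equations: [[103, 19]; [19, 6]]·[α, β]ᵀ = [215, 39]ᵀ.
Eliminating β: 6·(row 1) − 19·(row 2) gives 257·α = 6·215 − 19·39 = 549, so α = 549/257.
Then β = (39 − 19·(549/257))/6 = -68/257.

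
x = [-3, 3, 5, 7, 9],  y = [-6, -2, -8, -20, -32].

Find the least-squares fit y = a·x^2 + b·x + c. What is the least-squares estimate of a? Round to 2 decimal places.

a = -0.47

The normal system AᵀA·[a, b, c]ᵀ = Aᵀy is [[9749, 1197, 173]; [1197, 173, 21]; [173, 21, 5]]·[a, b, c]ᵀ = [-3844, -456, -68]ᵀ.
Inverting the 3×3 Gram matrix, [a, b, c]ᵀ = [-3617/7644, 8/13, 1433/7644]ᵀ.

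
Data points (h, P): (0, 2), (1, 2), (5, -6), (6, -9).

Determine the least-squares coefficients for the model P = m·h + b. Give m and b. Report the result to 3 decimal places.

m = -1.885, b = 2.904

The normal equations are: 62·m + 12·b = -82;  12·m + 4·b = -11.
(Σh·h = 62, Σh = 12, Σ1 = 4, Σh·P = -82, ΣP = -11.)
Eliminating b: 4·(row 1) − 12·(row 2) gives 104·m = 4·(-82) − 12·(-11) = -196, so m = -49/26.
Then b = ((-11) − 12·(-49/26))/4 = 151/52.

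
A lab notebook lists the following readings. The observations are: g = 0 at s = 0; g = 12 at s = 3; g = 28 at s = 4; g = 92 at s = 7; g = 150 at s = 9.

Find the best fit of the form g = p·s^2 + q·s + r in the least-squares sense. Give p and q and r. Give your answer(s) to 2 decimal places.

p = 1.97, q = -0.85, r = -0.76

Setting ∂/∂p … = 0 gives: 9299·p + 1163·q + 155·r = 17214;  1163·p + 155·q + 23·r = 2142;  155·p + 23·q + 5·r = 282.
(Σs^2·s^2 = 9299, Σs^2·s = 1163, Σs^2 = 155, Σs·s = 155, Σs = 23, Σ1 = 5, Σs^2·g = 17214, Σs·g = 2142, Σg = 282.)
Inverting the 3×3 Gram matrix, [p, q, r]ᵀ = [67/34, -29/34, -13/17]ᵀ.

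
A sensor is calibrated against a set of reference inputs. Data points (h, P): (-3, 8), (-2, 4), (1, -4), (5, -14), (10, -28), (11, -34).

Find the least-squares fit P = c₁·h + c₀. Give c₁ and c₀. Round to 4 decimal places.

Setting ∂/∂c₁ … = 0 gives: 260·c₁ + 22·c₀ = -760;  22·c₁ + 6·c₀ = -68.
Eliminating c₀: 6·(row 1) − 22·(row 2) gives 1076·c₁ = 6·(-760) − 22·(-68) = -3064, so c₁ = -766/269.
Then c₀ = ((-68) − 22·(-766/269))/6 = -240/269.

c₁ = -2.8476, c₀ = -0.8922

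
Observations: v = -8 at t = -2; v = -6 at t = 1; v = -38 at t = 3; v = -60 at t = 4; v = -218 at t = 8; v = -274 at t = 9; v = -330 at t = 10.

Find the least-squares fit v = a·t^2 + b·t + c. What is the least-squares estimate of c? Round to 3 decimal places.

c = -1.183

With design matrix X, XᵀX = [[21011, 2325, 275]; [2325, 275, 33]; [275, 33, 7]] and Xᵀv = [-70486, -7854, -934]ᵀ.
Solving the 3×3 system (Gaussian elimination) gives a = -212806/70481, b = -203751/70481, c = -83403/70481.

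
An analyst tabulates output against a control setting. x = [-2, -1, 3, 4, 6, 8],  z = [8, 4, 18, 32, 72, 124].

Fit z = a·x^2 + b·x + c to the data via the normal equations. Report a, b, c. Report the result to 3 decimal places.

a = 1.908, b = 0.140, c = 1.240

Sums needed: Σx^2·x^2 = 5746, Σx^2·x = 810, Σx^2 = 130, Σx·x = 130, Σx = 18, Σ1 = 6.
Moment sums: Σx^2·z = 11238, Σx·z = 1586, Σz = 258.
MᵀM·[a, b, c]ᵀ = Mᵀz becomes [[5746, 810, 130]; [810, 130, 18]; [130, 18, 6]]·[a, b, c]ᵀ = [11238, 1586, 258]ᵀ.
Solving the 3×3 system (Gaussian elimination) gives a = 16539/8668, b = 1211/8668, c = 5373/4334.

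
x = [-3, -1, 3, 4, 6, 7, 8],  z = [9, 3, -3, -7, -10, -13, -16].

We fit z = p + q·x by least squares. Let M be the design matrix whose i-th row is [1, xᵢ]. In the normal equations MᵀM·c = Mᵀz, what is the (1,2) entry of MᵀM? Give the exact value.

24

Row 1 ↔ basis 1, column 2 ↔ basis x, so (MᵀM)_{1,2} = Σᵢ x = (1)·(-3) + (1)·(-1) + (1)·(3) + (1)·(4) + (1)·(6) + (1)·(7) + (1)·(8) = 24.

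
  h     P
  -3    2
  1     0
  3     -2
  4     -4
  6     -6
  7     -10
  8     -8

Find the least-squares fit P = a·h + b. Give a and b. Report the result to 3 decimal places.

The normal equations are: 184·a + 26·b = -198;  26·a + 7·b = -28.
det = 184·7 − 26² = 612.
a = ((-198)·7 − 26·(-28))/612 = -329/306; b = (184·(-28) − 26·(-198))/612 = -1/153.

a = -1.075, b = -0.007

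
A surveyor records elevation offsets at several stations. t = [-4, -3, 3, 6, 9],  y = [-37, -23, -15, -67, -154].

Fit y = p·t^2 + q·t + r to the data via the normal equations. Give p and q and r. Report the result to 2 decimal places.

p = -2.02, q = 1.13, r = -0.70

Normal-equation sums: Σt^2·t^2 = 8275, Σt^2·t = 881, Σt^2 = 151, Σt·t = 151, Σt = 11, Σ1 = 5.
And Σt^2·y = -15820, Σt·y = -1616, Σy = -296.
Solving the 3×3 system (Gaussian elimination) gives p = -142918/70773, q = 80060/70773, r = -16590/23591.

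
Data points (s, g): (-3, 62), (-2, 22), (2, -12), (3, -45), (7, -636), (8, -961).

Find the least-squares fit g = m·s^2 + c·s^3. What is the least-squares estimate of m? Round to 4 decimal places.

Forming XᵀX = [[6691, 49575]; [49575, 381379]] and Xᵀg = [-92475, -713341]ᵀ gives XᵀX·[m, c]ᵀ = Xᵀg.
Δ = 6691·381379 − 49575² = 94126264.
m = ((-92475)·381379 − 49575·(-713341))/94126264 = 47928525/47063132; c = (6691·(-713341) − 49575·(-92475))/94126264 = -94258253/47063132.

m = 1.0184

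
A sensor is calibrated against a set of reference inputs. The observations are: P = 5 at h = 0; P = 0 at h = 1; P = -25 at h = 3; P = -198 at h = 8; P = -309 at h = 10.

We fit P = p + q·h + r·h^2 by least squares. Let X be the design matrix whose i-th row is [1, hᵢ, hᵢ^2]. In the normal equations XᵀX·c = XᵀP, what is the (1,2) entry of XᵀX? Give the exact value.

Row 1 ↔ basis 1, column 2 ↔ basis h, so (XᵀX)_{1,2} = Σᵢ h = (1)·(0) + (1)·(1) + (1)·(3) + (1)·(8) + (1)·(10) = 22.

22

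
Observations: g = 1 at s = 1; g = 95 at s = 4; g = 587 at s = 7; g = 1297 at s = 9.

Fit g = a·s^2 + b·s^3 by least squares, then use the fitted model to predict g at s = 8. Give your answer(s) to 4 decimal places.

MᵀM·[a, b]ᵀ = Mᵀg reads: 9219·a + 76881·b = 135341;  76881·a + 653187·b = 1152935.
(Σs^2·s^2 = 9219, Σs^2·s^3 = 76881, Σs^3·s^3 = 653187, Σs^2·g = 135341, Σs^3·g = 1152935.)
Determinant 9219·653187 − 76881² = 111042792.
a = (135341·653187 − 76881·1152935)/111042792 = -3275194/1542261; b = (9219·1152935 − 76881·135341)/111042792 = 147987/73441.
At s = 8: ĝ = (-3275194/1542261)·(64) + (147987/73441)·(512) = 1381543808/1542261.

ĝ = 895.7912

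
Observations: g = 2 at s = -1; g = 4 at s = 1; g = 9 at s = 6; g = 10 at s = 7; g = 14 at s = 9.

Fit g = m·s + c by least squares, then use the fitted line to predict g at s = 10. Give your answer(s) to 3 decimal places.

ĝ = 14.124

From the data, Σs·s = 168, Σs = 22, Σ1 = 5.
And Σs·g = 252, Σg = 39.
Normal equations: [[168, 22]; [22, 5]]·[m, c]ᵀ = [252, 39]ᵀ.
det = 168·5 − 22² = 356.
m = (252·5 − 22·39)/356 = 201/178; c = (168·39 − 22·252)/356 = 252/89.
At s = 10: ĝ = (201/178)·(10) + (252/89)·(1) = 1257/89.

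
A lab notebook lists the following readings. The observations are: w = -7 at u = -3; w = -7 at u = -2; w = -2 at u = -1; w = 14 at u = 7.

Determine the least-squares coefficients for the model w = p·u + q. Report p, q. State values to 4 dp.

p = 2.1594, q = -1.0398

The normal system AᵀA·[p, q]ᵀ = Aᵀw is [[63, 1]; [1, 4]]·[p, q]ᵀ = [135, -2]ᵀ.
Δ = 63·4 − 1² = 251.
p = (135·4 − 1·(-2))/251 = 542/251; q = (63·(-2) − 1·135)/251 = -261/251.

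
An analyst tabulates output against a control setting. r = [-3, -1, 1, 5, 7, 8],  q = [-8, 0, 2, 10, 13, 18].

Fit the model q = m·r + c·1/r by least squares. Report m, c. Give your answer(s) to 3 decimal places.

m = 2.123, c = -0.899

Compute the Gram sums: Σr·r = 149, Σr·1/r = 6, Σ1/r·1/r = 1543249/705600.
Moment sums: Σr·q = 311, Σ1/r·q = 905/84.
So MᵀM·[m, c]ᵀ = Mᵀq: [[149, 6]; [6, 1543249/705600]]·[m, c]ᵀ = [311, 905/84]ᵀ.
det = 149·(1543249/705600) − 6² = 204542501/705600.
m = (311·(1543249/705600) − 6·(905/84))/(204542501/705600) = 434338439/204542501; c = (149·(905/84) − 6·311)/(204542501/705600) = -183951600/204542501.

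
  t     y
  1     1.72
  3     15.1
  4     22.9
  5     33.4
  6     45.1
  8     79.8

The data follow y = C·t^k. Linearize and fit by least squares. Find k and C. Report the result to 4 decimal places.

Taking logs, ln y = k·ln t + ln C, so regress ln y on ln t.
Σln t = 7.9655, Σ(ln t)² = 13.2535, Σln y = 18.0851, Σln t·ln y = 28.9014.
Normal system: [[13.2535, 7.9655]; [7.9655, 6]]·[k, ln C]ᵀ = [28.9014, 18.0851]ᵀ.
Slope k = (n·Σln t·ln y − Σln t·Σln y)/(n·Σ(ln t)² − (Σln t)²) = (6·28.9014 − 7.9655·18.0851)/16.0713 = 1.82629; ln C = (Σln y − k·Σln t)/n = 0.58962, so C = exp(0.58962) = 1.80330.

k = 1.8263, C = 1.8033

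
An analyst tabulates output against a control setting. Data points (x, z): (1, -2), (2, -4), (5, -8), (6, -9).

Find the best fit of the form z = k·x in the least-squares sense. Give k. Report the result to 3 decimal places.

k = -1.576

Setting ∂/∂k … = 0 gives: 66·k = -104.
k = (-104)/66 = -1.57576.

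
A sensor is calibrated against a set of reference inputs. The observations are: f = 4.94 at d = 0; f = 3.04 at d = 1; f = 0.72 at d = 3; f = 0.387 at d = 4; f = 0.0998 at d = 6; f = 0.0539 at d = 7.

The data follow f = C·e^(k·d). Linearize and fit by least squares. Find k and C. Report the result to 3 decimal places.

Linearized form: ln f = k·d + ln C. From the 6 transformed points,
XᵀX = [[111.0000, 21.0000]; [21.0000, 6]], rhs = [-37.9429, -3.7938]ᵀ  (here Σd = 21.0000, Σ(d)² = 111.0000, Σln f = -3.7938, Σd·ln f = -37.9429).
Solving (det = 225.0000): k = -0.65772, ln C = 1.66972, so C = exp(1.66972) = 5.31065.

k = -0.658, C = 5.311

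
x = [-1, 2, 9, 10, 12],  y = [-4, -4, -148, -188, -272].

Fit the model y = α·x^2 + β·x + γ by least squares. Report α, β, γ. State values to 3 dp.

The normal equations are: 37314·α + 3464·β + 330·γ = -69976;  3464·α + 330·β + 32·γ = -6480;  330·α + 32·β + 5·γ = -616.
Row-reducing yields α = -300036/146191, β = 276952/146191, γ = 19152/146191.

α = -2.052, β = 1.894, γ = 0.131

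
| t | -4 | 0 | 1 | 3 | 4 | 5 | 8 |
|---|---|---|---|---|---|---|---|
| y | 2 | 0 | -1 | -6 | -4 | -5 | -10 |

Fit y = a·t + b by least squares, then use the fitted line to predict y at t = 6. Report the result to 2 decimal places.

ŷ = -7.00

Entries of MᵀM: Σt·t = 131, Σt = 17, Σ1 = 7.
And Σt·y = -148, Σy = -24.
Determinant 131·7 − 17² = 628.
a = ((-148)·7 − 17·(-24))/628 = -1; b = (131·(-24) − 17·(-148))/628 = -1.
At t = 6: ŷ = (-1)·(6) + (-1)·(1) = -7.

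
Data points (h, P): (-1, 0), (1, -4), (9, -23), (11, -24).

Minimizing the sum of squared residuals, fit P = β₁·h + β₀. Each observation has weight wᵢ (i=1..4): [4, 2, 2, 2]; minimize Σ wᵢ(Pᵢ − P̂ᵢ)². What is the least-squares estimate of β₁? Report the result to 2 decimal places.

Sums needed: Σwᵢ·h·h = 410, Σwᵢ·h = 38, Σwᵢ·1 = 10.
Moment sums: Σwᵢ·h·P = -950, Σwᵢ·P = -102.
Normal equations: [[410, 38]; [38, 10]]·[β₁, β₀]ᵀ = [-950, -102]ᵀ.
Eliminating β₀: 10·(row 1) − 38·(row 2) gives 2656·β₁ = 10·(-950) − 38·(-102) = -5624, so β₁ = -703/332.
Then β₀ = ((-102) − 38·(-703/332))/10 = -715/332.

β₁ = -2.12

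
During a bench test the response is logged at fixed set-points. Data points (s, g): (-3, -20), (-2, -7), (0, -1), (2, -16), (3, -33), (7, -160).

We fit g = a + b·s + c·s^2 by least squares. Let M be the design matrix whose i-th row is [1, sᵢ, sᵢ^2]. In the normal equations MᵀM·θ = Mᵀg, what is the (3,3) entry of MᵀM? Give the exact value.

Row 3 ↔ basis s^2, column 3 ↔ basis s^2, so (MᵀM)_{3,3} = Σᵢ (s^2)·(s^2) = (9)·(9) + (4)·(4) + (0)·(0) + (4)·(4) + (9)·(9) + (49)·(49) = 2595.

2595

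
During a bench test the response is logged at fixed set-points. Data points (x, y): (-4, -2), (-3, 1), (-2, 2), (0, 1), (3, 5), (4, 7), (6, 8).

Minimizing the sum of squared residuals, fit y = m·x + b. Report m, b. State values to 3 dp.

With design matrix M, MᵀM = [[90, 4]; [4, 7]] and Mᵀy = [92, 22]ᵀ.
Determinant 90·7 − 4² = 614.
m = (92·7 − 4·22)/614 = 278/307; b = (90·22 − 4·92)/614 = 806/307.

m = 0.906, b = 2.625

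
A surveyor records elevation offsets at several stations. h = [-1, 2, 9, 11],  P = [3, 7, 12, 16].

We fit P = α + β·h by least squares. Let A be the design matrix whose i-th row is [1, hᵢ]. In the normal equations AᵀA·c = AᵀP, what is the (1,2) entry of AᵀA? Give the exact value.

Row 1 ↔ basis 1, column 2 ↔ basis h, so (AᵀA)_{1,2} = Σᵢ h = (1)·(-1) + (1)·(2) + (1)·(9) + (1)·(11) = 21.

21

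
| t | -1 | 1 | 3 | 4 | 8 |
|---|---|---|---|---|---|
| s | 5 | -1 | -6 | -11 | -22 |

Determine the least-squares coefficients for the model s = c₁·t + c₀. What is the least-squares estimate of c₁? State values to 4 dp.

c₁ = -3.0217

With design matrix A, AᵀA = [[91, 15]; [15, 5]] and Aᵀs = [-244, -35]ᵀ.
Eliminating c₀: 5·(row 1) − 15·(row 2) gives 230·c₁ = 5·(-244) − 15·(-35) = -695, so c₁ = -139/46.
Then c₀ = ((-35) − 15·(-139/46))/5 = 95/46.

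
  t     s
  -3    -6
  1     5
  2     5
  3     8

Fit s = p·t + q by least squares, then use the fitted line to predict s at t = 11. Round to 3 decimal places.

From the data, Σt·t = 23, Σt = 3, Σ1 = 4.
For Aᵀs: Σt·s = 57, Σs = 12.
Eliminating q: 4·(row 1) − 3·(row 2) gives 83·p = 4·57 − 3·12 = 192, so p = 192/83.
Then q = (12 − 3·(192/83))/4 = 105/83.
At t = 11: ŝ = (192/83)·(11) + (105/83)·(1) = 2217/83.

ŝ = 26.711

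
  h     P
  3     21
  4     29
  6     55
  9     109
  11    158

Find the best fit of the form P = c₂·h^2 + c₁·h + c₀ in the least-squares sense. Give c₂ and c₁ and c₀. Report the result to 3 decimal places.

c₂ = 1.183, c₁ = 0.574, c₀ = 8.373

Sums needed: Σh^2·h^2 = 22835, Σh^2·h = 2367, Σh^2 = 263, Σh·h = 263, Σh = 33, Σ1 = 5.
And Σh^2·P = 30580, Σh·P = 3228, ΣP = 372.
XᵀX·[c₂, c₁, c₀]ᵀ = XᵀP becomes [[22835, 2367, 263]; [2367, 263, 33]; [263, 33, 5]]·[c₂, c₁, c₀]ᵀ = [30580, 3228, 372]ᵀ.
Inverting the 3×3 Gram matrix, [c₂, c₁, c₀]ᵀ = [12484/10551, 2020/3517, 88340/10551]ᵀ.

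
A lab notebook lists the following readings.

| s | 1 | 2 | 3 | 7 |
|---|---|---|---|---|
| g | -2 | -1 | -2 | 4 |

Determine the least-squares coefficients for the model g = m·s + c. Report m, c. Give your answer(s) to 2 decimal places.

The normal system AᵀA·[m, c]ᵀ = Aᵀg is [[63, 13]; [13, 4]]·[m, c]ᵀ = [18, -1]ᵀ.
Δ = 63·4 − 13² = 83.
m = (18·4 − 13·(-1))/83 = 85/83; c = (63·(-1) − 13·18)/83 = -297/83.

m = 1.02, c = -3.58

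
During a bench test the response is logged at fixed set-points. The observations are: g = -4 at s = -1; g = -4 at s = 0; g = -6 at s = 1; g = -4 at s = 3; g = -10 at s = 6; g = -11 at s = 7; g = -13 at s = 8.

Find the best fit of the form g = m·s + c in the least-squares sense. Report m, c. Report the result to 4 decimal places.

Compute the Gram sums: Σs·s = 160, Σs = 24, Σ1 = 7.
And Σs·g = -255, Σg = -52.
Δ = 160·7 − 24² = 544.
m = ((-255)·7 − 24·(-52))/544 = -537/544; c = (160·(-52) − 24·(-255))/544 = -275/68.

m = -0.9871, c = -4.0441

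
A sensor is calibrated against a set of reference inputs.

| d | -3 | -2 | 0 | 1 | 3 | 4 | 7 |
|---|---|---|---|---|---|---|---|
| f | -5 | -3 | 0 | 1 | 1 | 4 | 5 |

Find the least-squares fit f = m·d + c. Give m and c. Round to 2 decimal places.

m = 0.97, c = -0.96

From the data, Σd·d = 88, Σd = 10, Σ1 = 7.
Moment sums: Σd·f = 76, Σf = 3.
MᵀM·[m, c]ᵀ = Mᵀf becomes [[88, 10]; [10, 7]]·[m, c]ᵀ = [76, 3]ᵀ.
det = 88·7 − 10² = 516.
m = (76·7 − 10·3)/516 = 251/258; c = (88·3 − 10·76)/516 = -124/129.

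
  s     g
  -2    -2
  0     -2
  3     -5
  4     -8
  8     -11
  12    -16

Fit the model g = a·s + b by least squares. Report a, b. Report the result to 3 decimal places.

a = -1.051, b = -2.952

Setting ∂/∂a … = 0 gives: 237·a + 25·b = -323;  25·a + 6·b = -44.
Determinant 237·6 − 25² = 797.
a = ((-323)·6 − 25·(-44))/797 = -838/797; b = (237·(-44) − 25·(-323))/797 = -2353/797.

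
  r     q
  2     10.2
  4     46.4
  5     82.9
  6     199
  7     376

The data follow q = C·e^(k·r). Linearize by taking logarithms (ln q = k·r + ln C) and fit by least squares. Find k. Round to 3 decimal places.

k = 0.724

Let Y = ln q. Fitting Y = k·r + ln C by least squares:
XᵀX = [[130.0000, 24.0000]; [24.0000, 5]], rhs = [115.3491, 21.8002]ᵀ  (here Σr = 24.0000, Σ(r)² = 130.0000, Σln q = 21.8002, Σr·ln q = 115.3491).
Δ = 130.0000·5 − (24.0000)² = 74.0000; k = (115.3491·5 − 24.0000·21.8002)/74.0000 = 0.72352, ln C = (130.0000·21.8002 − 24.0000·115.3491)/74.0000 = 0.88716.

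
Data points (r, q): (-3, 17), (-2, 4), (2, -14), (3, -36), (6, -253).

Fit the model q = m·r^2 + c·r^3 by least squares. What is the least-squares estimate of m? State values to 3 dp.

With design matrix A, AᵀA = [[1490, 7776]; [7776, 48242]] and Aᵀq = [-9319, -56223]ᵀ.
Δ = 1490·48242 − 7776² = 11414404.
m = ((-9319)·48242 − 7776·(-56223))/11414404 = -6188575/5707202; c = (1490·(-56223) − 7776·(-9319))/11414404 = -5653863/5707202.

m = -1.084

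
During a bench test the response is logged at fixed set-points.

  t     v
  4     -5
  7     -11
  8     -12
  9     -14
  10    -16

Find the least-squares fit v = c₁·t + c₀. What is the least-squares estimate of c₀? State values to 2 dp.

Forming XᵀX = [[310, 38]; [38, 5]] and Xᵀv = [-479, -58]ᵀ gives XᵀX·[c₁, c₀]ᵀ = Xᵀv.
Determinant 310·5 − 38² = 106.
c₁ = ((-479)·5 − 38·(-58))/106 = -191/106; c₀ = (310·(-58) − 38·(-479))/106 = 111/53.

c₀ = 2.09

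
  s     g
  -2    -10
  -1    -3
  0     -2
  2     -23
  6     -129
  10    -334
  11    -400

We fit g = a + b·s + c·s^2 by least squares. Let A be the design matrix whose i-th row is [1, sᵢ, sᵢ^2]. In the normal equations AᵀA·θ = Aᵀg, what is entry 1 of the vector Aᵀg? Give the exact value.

-901

Entry 1 ↔ basis 1, so (Aᵀg)_{1} = Σᵢ gᵢ = (1)·(-10) + (1)·(-3) + (1)·(-2) + (1)·(-23) + (1)·(-129) + (1)·(-334) + (1)·(-400) = -901.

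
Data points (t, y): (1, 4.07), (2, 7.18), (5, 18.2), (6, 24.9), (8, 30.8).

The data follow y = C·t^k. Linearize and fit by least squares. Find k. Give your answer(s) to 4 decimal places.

k = 0.9967

Let Y = ln y. Fitting Y = k·ln t + ln C by least squares:
Sums: Σln t = 6.1738, Σ(ln t)² = 10.6052, Σln y = 12.9187, Σln t·ln y = 18.9236.
Normal system: [[10.6052, 6.1738]; [6.1738, 5]]·[k, ln C]ᵀ = [18.9236, 12.9187]ᵀ.
Δ = 10.6052·5 − (6.1738)² = 14.9105; k = (18.9236·5 − 6.1738·12.9187)/14.9105 = 0.99666, ln C = (10.6052·12.9187 − 6.1738·18.9236)/14.9105 = 1.35312.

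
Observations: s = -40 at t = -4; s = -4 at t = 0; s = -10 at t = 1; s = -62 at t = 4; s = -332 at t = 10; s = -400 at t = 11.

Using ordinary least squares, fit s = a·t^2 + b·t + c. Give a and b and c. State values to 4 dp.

a = -3.0146, b = -2.8049, c = -3.4296

AᵀA·[a, b, c]ᵀ = Aᵀs reads: 25154·a + 2332·b + 254·c = -83242;  2332·a + 254·b + 22·c = -7818;  254·a + 22·b + 6·c = -848.
(Σt^2·t^2 = 25154, Σt^2·t = 2332, Σt^2 = 254, Σt·t = 254, Σt = 22, Σ1 = 6, Σt^2·s = -83242, Σt·s = -7818, Σs = -848.)
Inverting the 3×3 Gram matrix, [a, b, c]ᵀ = [-1208179/400773, -1124137/400773, -458168/133591]ᵀ.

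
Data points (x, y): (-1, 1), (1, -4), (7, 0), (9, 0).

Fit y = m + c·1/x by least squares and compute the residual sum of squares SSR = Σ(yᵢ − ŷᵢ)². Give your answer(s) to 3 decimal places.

Forming AᵀA = [[4, 16/63]; [16/63, 8068/3969]] and Aᵀy = [-3, -5]ᵀ gives AᵀA·[m, c]ᵀ = Aᵀy.
Eliminating c: (8068/3969)·(row 1) − (16/63)·(row 2) gives (10672/1323)·m = (8068/3969)·(-3) − (16/63)·(-5) = -6388/1323, so m = -1597/2668.
Then c = ((-5) − (16/63)·(-1597/2668))/(8068/3969) = -6363/2668.
Residuals: -1049/1334, -678/667, 1253/1334, 576/667; SSR = 4375/1334.

SSR = 3.280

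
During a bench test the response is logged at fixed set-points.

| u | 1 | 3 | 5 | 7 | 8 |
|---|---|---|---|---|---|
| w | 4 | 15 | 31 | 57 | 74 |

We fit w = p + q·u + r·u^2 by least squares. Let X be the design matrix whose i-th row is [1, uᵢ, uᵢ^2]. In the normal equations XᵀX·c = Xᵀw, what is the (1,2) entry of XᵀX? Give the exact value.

24

Row 1 ↔ basis 1, column 2 ↔ basis u, so (XᵀX)_{1,2} = Σᵢ u = (1)·(1) + (1)·(3) + (1)·(5) + (1)·(7) + (1)·(8) = 24.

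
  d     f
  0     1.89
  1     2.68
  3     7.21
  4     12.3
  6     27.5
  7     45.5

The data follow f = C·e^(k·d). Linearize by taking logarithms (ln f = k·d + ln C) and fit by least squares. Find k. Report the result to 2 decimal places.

Linearized form: ln f = k·d + ln C. From the 6 transformed points,
Σd = 21.0000, Σ(d)² = 111.0000, Σln f = 13.2394, Σd·ln f = 63.5597.
Equations: 111.0000·k + 21.0000·ln C = 63.5597;  21.0000·k + 6·ln C = 13.2394.
Solving (det = 225.0000): k = 0.45925, ln C = 0.59918.

k = 0.46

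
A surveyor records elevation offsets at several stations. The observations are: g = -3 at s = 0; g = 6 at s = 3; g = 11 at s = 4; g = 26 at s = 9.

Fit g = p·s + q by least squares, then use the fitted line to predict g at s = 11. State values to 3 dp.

ĝ = 32.667

Compute the Gram sums: Σs·s = 106, Σs = 16, Σ1 = 4.
Right-hand side: Σs·g = 296, Σg = 40.
AᵀA·[p, q]ᵀ = Aᵀg becomes [[106, 16]; [16, 4]]·[p, q]ᵀ = [296, 40]ᵀ.
Determinant 106·4 − 16² = 168.
p = (296·4 − 16·40)/168 = 68/21; q = (106·40 − 16·296)/168 = -62/21.
At s = 11: ĝ = (68/21)·(11) + (-62/21)·(1) = 98/3.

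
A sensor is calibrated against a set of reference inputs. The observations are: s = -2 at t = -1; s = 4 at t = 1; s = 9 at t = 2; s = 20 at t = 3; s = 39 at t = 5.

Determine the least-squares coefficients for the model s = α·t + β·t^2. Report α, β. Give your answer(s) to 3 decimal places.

Forming MᵀM = [[40, 160]; [160, 724]] and Mᵀs = [279, 1193]ᵀ gives MᵀM·[α, β]ᵀ = Mᵀs.
Determinant 40·724 − 160² = 3360.
α = (279·724 − 160·1193)/3360 = 397/120; β = (40·1193 − 160·279)/3360 = 11/12.

α = 3.308, β = 0.917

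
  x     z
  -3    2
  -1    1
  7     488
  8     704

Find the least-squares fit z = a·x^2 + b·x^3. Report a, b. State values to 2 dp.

a = 3.08, b = 0.99

The normal equations are: 6579·a + 49331·b = 68987;  49331·a + 380523·b = 527777.
Determinant 6579·380523 − 49331² = 69913256.
a = (68987·380523 − 49331·527777)/69913256 = 107686507/34956628; b = (6579·527777 − 49331·68987)/69913256 = 34523593/34956628.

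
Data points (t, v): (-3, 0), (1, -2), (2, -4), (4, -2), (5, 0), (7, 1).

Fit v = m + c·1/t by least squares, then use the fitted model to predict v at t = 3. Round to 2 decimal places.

v̂ = -1.26

XᵀX·[m, c]ᵀ = Xᵀv reads: 6·m + (739/420)·c = -7;  (739/420)·m + (261781/176400)·c = -61/14.
(Σ1 = 6, Σ1/t = 739/420, Σ1/t·1/t = 261781/176400, Σv = -7, Σ1/t·v = -61/14.)
Eliminating c: (261781/176400)·(row 1) − (739/420)·(row 2) gives (204913/35280)·m = (261781/176400)·(-7) − (739/420)·(-61/14) = -480097/176400, so m = -480097/1024565.
Then c = ((-61/14) − (739/420)·(-480097/1024565))/(261781/176400) = -487788/204913.
At t = 3: v̂ = (-480097/1024565)·(1) + (-487788/204913)·(1/3) = -1293077/1024565.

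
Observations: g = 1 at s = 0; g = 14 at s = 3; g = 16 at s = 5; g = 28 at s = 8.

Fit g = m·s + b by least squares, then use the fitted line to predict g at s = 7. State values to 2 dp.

Compute the Gram sums: Σs·s = 98, Σs = 16, Σ1 = 4.
Right-hand side: Σs·g = 346, Σg = 59.
MᵀM·[m, b]ᵀ = Mᵀg becomes [[98, 16]; [16, 4]]·[m, b]ᵀ = [346, 59]ᵀ.
Determinant 98·4 − 16² = 136.
m = (346·4 − 16·59)/136 = 55/17; b = (98·59 − 16·346)/136 = 123/68.
At s = 7: ĝ = (55/17)·(7) + (123/68)·(1) = 1663/68.

ĝ = 24.46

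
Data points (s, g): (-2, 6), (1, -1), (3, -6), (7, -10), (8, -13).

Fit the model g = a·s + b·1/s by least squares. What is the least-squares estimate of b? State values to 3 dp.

b = -0.819

With design matrix A, AᵀA = [[127, 5]; [5, 39433/28224]] and Aᵀg = [-205, -507/56]ᵀ.
det = 127·(39433/28224) − 5² = 4302391/28224.
a = ((-205)·(39433/28224) − 5·(-507/56))/(4302391/28224) = -6806125/4302391; b = (127·(-507/56) − 5·(-205))/(4302391/28224) = -3522456/4302391.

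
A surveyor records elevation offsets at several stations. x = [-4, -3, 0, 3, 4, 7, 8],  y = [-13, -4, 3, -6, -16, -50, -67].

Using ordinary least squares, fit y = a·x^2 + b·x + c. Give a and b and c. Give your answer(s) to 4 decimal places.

Forming MᵀM = [[7171, 855, 163]; [855, 163, 15]; [163, 15, 7]] and Mᵀy = [-7292, -904, -153]ᵀ gives MᵀM·[a, b, c]ᵀ = Mᵀy.
Solving the 3×3 system (Gaussian elimination) gives a = -6145/5811, b = -2449/7748, c = 80059/23244.

a = -1.0575, b = -0.3161, c = 3.4443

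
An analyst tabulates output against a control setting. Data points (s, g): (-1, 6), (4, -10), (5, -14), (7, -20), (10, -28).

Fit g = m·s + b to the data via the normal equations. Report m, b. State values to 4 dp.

m = -3.1212, b = 2.4061

Setting ∂/∂m … = 0 gives: 191·m + 25·b = -536;  25·m + 5·b = -66.
(Σs·s = 191, Σs = 25, Σ1 = 5, Σs·g = -536, Σg = -66.)
Determinant 191·5 − 25² = 330.
m = ((-536)·5 − 25·(-66))/330 = -103/33; b = (191·(-66) − 25·(-536))/330 = 397/165.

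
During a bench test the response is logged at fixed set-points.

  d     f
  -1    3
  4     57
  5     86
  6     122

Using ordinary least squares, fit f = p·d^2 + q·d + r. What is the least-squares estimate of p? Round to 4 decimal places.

p = 3.1078

Entries of AᵀA: Σd^2·d^2 = 2178, Σd^2·d = 404, Σd^2 = 78, Σd·d = 78, Σd = 14, Σ1 = 4.
Moment sums: Σd^2·f = 7457, Σd·f = 1387, Σf = 268.
So AᵀA·[p, q, r]ᵀ = Aᵀf: [[2178, 404, 78]; [404, 78, 14]; [78, 14, 4]]·[p, q, r]ᵀ = [7457, 1387, 268]ᵀ.
Row-reducing yields p = 1470/473, q = 683/473, r = 1271/946.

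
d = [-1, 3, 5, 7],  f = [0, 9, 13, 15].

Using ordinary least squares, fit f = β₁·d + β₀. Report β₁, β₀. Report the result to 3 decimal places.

β₁ = 1.929, β₀ = 2.500

Sums needed: Σd·d = 84, Σd = 14, Σ1 = 4.
For Xᵀf: Σd·f = 197, Σf = 37.
Eliminating β₀: 4·(row 1) − 14·(row 2) gives 140·β₁ = 4·197 − 14·37 = 270, so β₁ = 27/14.
Then β₀ = (37 − 14·(27/14))/4 = 5/2.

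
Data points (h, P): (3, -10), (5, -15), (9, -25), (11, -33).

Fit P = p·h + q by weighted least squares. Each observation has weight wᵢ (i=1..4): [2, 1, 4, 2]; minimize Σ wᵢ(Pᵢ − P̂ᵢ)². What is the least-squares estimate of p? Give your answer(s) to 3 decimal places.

p = -2.750

Setting ∂/∂p … = 0 gives: 609·p + 69·q = -1761;  69·p + 9·q = -201.
Eliminating q: 9·(row 1) − 69·(row 2) gives 720·p = 9·(-1761) − 69·(-201) = -1980, so p = -11/4.
Then q = ((-201) − 69·(-11/4))/9 = -5/4.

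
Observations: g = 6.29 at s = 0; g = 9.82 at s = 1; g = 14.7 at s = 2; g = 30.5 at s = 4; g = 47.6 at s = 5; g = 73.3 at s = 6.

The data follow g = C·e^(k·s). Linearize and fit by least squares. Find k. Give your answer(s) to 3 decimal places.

k = 0.402

Let Y = ln g. Fitting Y = k·s + ln C by least squares:
Σs = 18.0000, Σ(s)² = 82.0000, Σln g = 18.3863, Σs·ln g = 66.4126.
Normal system: [[82.0000, 18.0000]; [18.0000, 6]]·[k, ln C]ᵀ = [66.4126, 18.3863]ᵀ.
Δ = 82.0000·6 − (18.0000)² = 168.0000; k = (66.4126·6 − 18.0000·18.3863)/168.0000 = 0.40191, ln C = (82.0000·18.3863 − 18.0000·66.4126)/168.0000 = 1.85866.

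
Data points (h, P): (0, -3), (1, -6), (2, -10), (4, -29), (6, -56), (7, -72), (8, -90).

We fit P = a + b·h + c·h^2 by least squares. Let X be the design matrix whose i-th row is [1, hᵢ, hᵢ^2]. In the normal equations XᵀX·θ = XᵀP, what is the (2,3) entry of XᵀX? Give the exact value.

Row 2 ↔ basis h, column 3 ↔ basis h^2, so (XᵀX)_{2,3} = Σᵢ (h)·(h^2) = (0)·(0) + (1)·(1) + (2)·(4) + (4)·(16) + (6)·(36) + (7)·(49) + (8)·(64) = 1144.

1144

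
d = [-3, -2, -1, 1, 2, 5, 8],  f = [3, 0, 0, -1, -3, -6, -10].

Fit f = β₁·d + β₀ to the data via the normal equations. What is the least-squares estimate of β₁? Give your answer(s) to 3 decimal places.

β₁ = -1.085

With design matrix A, AᵀA = [[108, 10]; [10, 7]] and Aᵀf = [-126, -17]ᵀ.
Δ = 108·7 − 10² = 656.
β₁ = ((-126)·7 − 10·(-17))/656 = -89/82; β₀ = (108·(-17) − 10·(-126))/656 = -36/41.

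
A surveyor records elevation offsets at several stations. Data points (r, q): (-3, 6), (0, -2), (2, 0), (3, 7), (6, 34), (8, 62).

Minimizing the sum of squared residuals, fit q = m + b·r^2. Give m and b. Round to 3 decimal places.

Sums needed: Σ1 = 6, Σr^2 = 122, Σr^2·r^2 = 5570.
Moment sums: Σq = 107, Σr^2·q = 5309.
MᵀM·[m, b]ᵀ = Mᵀq becomes [[6, 122]; [122, 5570]]·[m, b]ᵀ = [107, 5309]ᵀ.
det = 6·5570 − 122² = 18536.
m = (107·5570 − 122·5309)/18536 = -12927/4634; b = (6·5309 − 122·107)/18536 = 2350/2317.

m = -2.790, b = 1.014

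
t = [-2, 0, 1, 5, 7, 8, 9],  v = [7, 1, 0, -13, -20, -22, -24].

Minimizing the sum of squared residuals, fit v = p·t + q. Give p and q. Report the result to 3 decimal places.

Setting ∂/∂p … = 0 gives: 224·p + 28·q = -611;  28·p + 7·q = -71.
(Σt·t = 224, Σt = 28, Σ1 = 7, Σt·v = -611, Σv = -71.)
Δ = 224·7 − 28² = 784.
p = ((-611)·7 − 28·(-71))/784 = -327/112; q = (224·(-71) − 28·(-611))/784 = 43/28.

p = -2.920, q = 1.536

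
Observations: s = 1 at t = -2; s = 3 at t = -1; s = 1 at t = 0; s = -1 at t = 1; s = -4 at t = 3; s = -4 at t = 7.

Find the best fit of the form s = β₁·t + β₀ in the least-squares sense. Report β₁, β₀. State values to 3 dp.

Compute the Gram sums: Σt·t = 64, Σt = 8, Σ1 = 6.
Right-hand side: Σt·s = -46, Σs = -4.
AᵀA·[β₁, β₀]ᵀ = Aᵀs becomes [[64, 8]; [8, 6]]·[β₁, β₀]ᵀ = [-46, -4]ᵀ.
Δ = 64·6 − 8² = 320.
β₁ = ((-46)·6 − 8·(-4))/320 = -61/80; β₀ = (64·(-4) − 8·(-46))/320 = 7/20.

β₁ = -0.763, β₀ = 0.350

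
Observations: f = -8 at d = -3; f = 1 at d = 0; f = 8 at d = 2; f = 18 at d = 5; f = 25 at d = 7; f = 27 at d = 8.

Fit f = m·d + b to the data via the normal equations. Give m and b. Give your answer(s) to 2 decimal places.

The normal system MᵀM·[m, b]ᵀ = Mᵀf is [[151, 19]; [19, 6]]·[m, b]ᵀ = [521, 71]ᵀ.
det = 151·6 − 19² = 545.
m = (521·6 − 19·71)/545 = 1777/545; b = (151·71 − 19·521)/545 = 822/545.

m = 3.26, b = 1.51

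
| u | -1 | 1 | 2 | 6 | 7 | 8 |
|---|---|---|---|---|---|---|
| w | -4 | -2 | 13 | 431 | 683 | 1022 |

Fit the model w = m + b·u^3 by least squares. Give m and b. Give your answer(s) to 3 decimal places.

m = -2.811, b = 2.002

MᵀM·[m, b]ᵀ = Mᵀw reads: 6·m + 1079·b = 2143;  1079·m + 426515·b = 850735.
Determinant 6·426515 − 1079² = 1394849.
m = (2143·426515 − 1079·850735)/1394849 = -3921420/1394849; b = (6·850735 − 1079·2143)/1394849 = 2792113/1394849.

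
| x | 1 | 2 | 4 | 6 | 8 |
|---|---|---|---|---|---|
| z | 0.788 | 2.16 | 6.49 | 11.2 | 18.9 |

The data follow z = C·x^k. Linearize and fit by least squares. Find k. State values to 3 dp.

Linearized form: ln z = k·ln x + ln C. From the 5 transformed points,
Σln x = 5.9506, Σ(ln x)² = 9.9367, Σln z = 7.7572, Σln x·ln z = 13.5671.
Equations: 9.9367·k + 5.9506·ln C = 13.5671;  5.9506·k + 5·ln C = 7.7572.
Slope k = (n·Σln x·ln z − Σln x·Σln z)/(n·Σ(ln x)² − (Σln x)²) = (5·13.5671 − 5.9506·7.7572)/14.2736 = 1.51855; ln C = (Σln z − k·Σln x)/n = -0.25583.

k = 1.519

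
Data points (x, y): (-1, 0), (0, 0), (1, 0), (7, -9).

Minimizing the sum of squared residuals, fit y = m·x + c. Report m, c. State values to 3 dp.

Forming AᵀA = [[51, 7]; [7, 4]] and Aᵀy = [-63, -9]ᵀ gives AᵀA·[m, c]ᵀ = Aᵀy.
det = 51·4 − 7² = 155.
m = ((-63)·4 − 7·(-9))/155 = -189/155; c = (51·(-9) − 7·(-63))/155 = -18/155.

m = -1.219, c = -0.116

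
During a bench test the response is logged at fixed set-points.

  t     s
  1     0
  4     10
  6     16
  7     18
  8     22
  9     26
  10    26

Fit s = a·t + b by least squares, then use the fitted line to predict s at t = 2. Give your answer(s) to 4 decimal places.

ŝ = 3.5495

From the data, Σt·t = 347, Σt = 45, Σ1 = 7.
Moment sums: Σt·s = 932, Σs = 118.
Normal equations: [[347, 45]; [45, 7]]·[a, b]ᵀ = [932, 118]ᵀ.
Determinant 347·7 − 45² = 404.
a = (932·7 − 45·118)/404 = 607/202; b = (347·118 − 45·932)/404 = -497/202.
At t = 2: ŝ = (607/202)·(2) + (-497/202)·(1) = 717/202.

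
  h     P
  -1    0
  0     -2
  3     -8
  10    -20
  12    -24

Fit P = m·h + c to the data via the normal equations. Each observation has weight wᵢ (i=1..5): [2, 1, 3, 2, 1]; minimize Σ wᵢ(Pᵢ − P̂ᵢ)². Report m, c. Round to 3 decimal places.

From the data, Σwᵢ·h·h = 373, Σwᵢ·h = 39, Σwᵢ·1 = 9.
Right-hand side: Σwᵢ·h·P = -760, Σwᵢ·P = -90.
MᵀWM·[m, c]ᵀ = MᵀWP becomes [[373, 39]; [39, 9]]·[m, c]ᵀ = [-760, -90]ᵀ.
Determinant 373·9 − 39² = 1836.
m = ((-760)·9 − 39·(-90))/1836 = -185/102; c = (373·(-90) − 39·(-760))/1836 = -655/306.

m = -1.814, c = -2.141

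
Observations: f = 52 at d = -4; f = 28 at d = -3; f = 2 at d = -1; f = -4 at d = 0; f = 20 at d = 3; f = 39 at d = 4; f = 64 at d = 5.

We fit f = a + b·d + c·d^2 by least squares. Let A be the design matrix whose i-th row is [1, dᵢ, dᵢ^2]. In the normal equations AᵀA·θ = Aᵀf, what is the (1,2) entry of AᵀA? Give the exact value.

Row 1 ↔ basis 1, column 2 ↔ basis d, so (AᵀA)_{1,2} = Σᵢ d = (1)·(-4) + (1)·(-3) + (1)·(-1) + (1)·(0) + (1)·(3) + (1)·(4) + (1)·(5) = 4.

4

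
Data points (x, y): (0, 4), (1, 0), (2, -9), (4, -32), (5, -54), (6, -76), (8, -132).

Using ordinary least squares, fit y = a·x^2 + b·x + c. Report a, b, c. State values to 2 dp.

a = -1.88, b = -1.95, c = 3.72

The normal equations are: 6290·a + 926·b + 146·c = -13082;  926·a + 146·b + 26·c = -1928;  146·a + 26·b + 7·c = -299.
Row-reducing yields a = -14417/7672, b = -14957/7672, c = 7137/1918.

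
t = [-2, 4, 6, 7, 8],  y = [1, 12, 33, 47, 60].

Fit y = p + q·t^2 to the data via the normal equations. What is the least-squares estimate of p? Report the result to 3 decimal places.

The normal equations are: 5·p + 169·q = 153;  169·p + 8065·q = 7527.
Determinant 5·8065 − 169² = 11764.
p = (153·8065 − 169·7527)/11764 = -19059/5882; q = (5·7527 − 169·153)/11764 = 5889/5882.

p = -3.240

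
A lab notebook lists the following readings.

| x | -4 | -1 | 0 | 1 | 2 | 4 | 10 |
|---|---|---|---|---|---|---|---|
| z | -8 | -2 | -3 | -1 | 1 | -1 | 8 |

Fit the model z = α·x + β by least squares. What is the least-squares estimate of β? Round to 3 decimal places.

Forming MᵀM = [[138, 12]; [12, 7]] and Mᵀz = [111, -6]ᵀ gives MᵀM·[α, β]ᵀ = Mᵀz.
Eliminating β: 7·(row 1) − 12·(row 2) gives 822·α = 7·111 − 12·(-6) = 849, so α = 283/274.
Then β = ((-6) − 12·(283/274))/7 = -360/137.

β = -2.628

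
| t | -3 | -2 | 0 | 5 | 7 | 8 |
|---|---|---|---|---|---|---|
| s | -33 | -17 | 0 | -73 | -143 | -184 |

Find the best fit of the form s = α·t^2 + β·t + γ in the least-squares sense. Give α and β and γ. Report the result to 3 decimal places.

α = -3.007, β = 1.114, γ = -2.111

With design matrix X, XᵀX = [[7219, 945, 151]; [945, 151, 15]; [151, 15, 6]] and Xᵀs = [-20973, -2705, -450]ᵀ.
Solving the 3×3 system (Gaussian elimination) gives α = -1311/436, β = 110225/98972, γ = -104469/49486.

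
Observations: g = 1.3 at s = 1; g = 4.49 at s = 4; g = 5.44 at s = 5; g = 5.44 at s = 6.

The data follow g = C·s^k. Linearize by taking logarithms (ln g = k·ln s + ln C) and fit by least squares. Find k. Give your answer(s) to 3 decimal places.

k = 0.842

Taking logs, ln g = k·ln s + ln C, so regress ln g on ln s.
Σln s = 4.7875, Σ(ln s)² = 7.7225, Σln g = 5.1518, Σln s·ln g = 7.8429.
Equations: 7.7225·k + 4.7875·ln C = 7.8429;  4.7875·k + 4·ln C = 5.1518.
Δ = 7.7225·4 − (4.7875)² = 7.9699; k = (7.8429·4 − 4.7875·5.1518)/7.9699 = 0.84160, ln C = (7.7225·5.1518 − 4.7875·7.8429)/7.9699 = 0.28066.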